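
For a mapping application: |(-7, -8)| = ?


|u| = sqrt((-7)^2 + (-8)^2) = sqrt(113) = 10.6301

10.6301


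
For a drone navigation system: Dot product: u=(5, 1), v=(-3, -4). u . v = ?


u . v = u_x*v_x + u_y*v_y = 5*(-3) + 1*(-4)
= (-15) + (-4) = -19

-19


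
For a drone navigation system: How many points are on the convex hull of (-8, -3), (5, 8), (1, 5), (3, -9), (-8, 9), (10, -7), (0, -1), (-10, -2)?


Convex hull vertices (CCW): (-10, -2), (3, -9), (10, -7), (5, 8), (-8, 9)
Count = 5

5


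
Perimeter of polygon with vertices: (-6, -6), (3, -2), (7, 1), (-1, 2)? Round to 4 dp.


Sides: (-6, -6)->(3, -2): sqrt(97) = 9.848858, (3, -2)->(7, 1): sqrt(25) = 5, (7, 1)->(-1, 2): sqrt(65) = 8.062258, (-1, 2)->(-6, -6): sqrt(89) = 9.433981
Sum = 32.345097
Perimeter = 32.3451

32.3451


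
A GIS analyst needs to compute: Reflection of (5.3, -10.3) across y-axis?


Reflection over y-axis: (x,y) -> (-x,y)
(5.3, -10.3) -> (-5.3, -10.3)

(-5.3, -10.3)


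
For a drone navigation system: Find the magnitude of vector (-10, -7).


|u| = sqrt((-10)^2 + (-7)^2) = sqrt(149) = 12.2066

12.2066


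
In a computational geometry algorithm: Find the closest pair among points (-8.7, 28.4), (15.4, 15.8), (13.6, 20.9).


d(P0,P1) = 27.195, d(P0,P2) = 23.5274, d(P1,P2) = 5.4083
Closest: P1 and P2

Closest pair: (15.4, 15.8) and (13.6, 20.9), distance = 5.4083


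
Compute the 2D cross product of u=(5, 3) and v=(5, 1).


u x v = u_x*v_y - u_y*v_x = 5*1 - 3*5
= 5 - 15 = -10

-10


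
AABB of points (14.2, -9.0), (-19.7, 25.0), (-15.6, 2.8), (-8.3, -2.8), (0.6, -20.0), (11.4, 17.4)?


x range: [-19.7, 14.2]
y range: [-20, 25]
Bounding box: (-19.7,-20) to (14.2,25)

(-19.7,-20) to (14.2,25)


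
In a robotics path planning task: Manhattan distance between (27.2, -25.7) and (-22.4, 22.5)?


|27.2-(-22.4)| + |(-25.7)-22.5| = 49.6 + 48.2 = 97.8

97.8


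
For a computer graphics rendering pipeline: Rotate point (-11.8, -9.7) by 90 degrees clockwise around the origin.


90° CW: (x,y) -> (y, -x)
(-11.8,-9.7) -> (-9.7, 11.8)

(-9.7, 11.8)


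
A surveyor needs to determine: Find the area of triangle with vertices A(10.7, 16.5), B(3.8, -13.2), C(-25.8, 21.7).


Area = |x_A(y_B-y_C) + x_B(y_C-y_A) + x_C(y_A-y_B)|/2
= |(-373.43) + 19.76 + (-766.26)|/2
= 1119.93/2 = 559.965

559.965


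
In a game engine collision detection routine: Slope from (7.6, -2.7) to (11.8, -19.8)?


slope = (y2-y1)/(x2-x1) = ((-19.8)-(-2.7))/(11.8-7.6) = (-17.1)/4.2 = -4.0714

-4.0714


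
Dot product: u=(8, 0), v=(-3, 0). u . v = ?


u . v = u_x*v_x + u_y*v_y = 8*(-3) + 0*0
= (-24) + 0 = -24

-24


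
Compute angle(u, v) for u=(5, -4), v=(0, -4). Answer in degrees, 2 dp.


u.v = 16, |u| = sqrt(41) = 6.4031, |v| = sqrt(16) = 4
cos(theta) = u.v/(|u||v|) = 16/sqrt(656) = 0.624695
theta = acos(0.624695) = 51.34 degrees

51.34 degrees


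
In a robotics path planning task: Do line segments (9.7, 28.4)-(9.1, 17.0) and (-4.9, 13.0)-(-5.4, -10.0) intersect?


Cross products: d1=328.1, d2=320, d3=-157.2, d4=-149.1
d1*d2 < 0 and d3*d4 < 0? no

No, they don't intersect


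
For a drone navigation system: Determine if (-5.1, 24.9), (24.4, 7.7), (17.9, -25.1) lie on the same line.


Cross product: (24.4-(-5.1))*((-25.1)-24.9) - (7.7-24.9)*(17.9-(-5.1))
= -1079.4

No, not collinear


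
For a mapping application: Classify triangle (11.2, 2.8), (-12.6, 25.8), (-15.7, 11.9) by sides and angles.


Side lengths squared: AB^2=1095.44, BC^2=202.82, CA^2=806.42
Sorted: [202.82, 806.42, 1095.44]
By sides: Scalene, By angles: Obtuse

Scalene, Obtuse


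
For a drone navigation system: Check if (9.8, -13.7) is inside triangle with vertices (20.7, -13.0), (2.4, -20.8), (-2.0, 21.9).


Cross products: AB x AP = -72.21, BC x BP = -347.22, CA x CP = -396.3
All same sign? yes

Yes, inside


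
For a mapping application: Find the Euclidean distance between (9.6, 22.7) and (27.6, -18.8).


dx=18, dy=-41.5
d^2 = 18^2 + (-41.5)^2 = 2046.25
d = sqrt(2046.25) = 45.2355

45.2355


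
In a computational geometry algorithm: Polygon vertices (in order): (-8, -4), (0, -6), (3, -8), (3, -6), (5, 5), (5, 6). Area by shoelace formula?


Shoelace sum: ((-8)*(-6) - 0*(-4)) + (0*(-8) - 3*(-6)) + (3*(-6) - 3*(-8)) + (3*5 - 5*(-6)) + (5*6 - 5*5) + (5*(-4) - (-8)*6)
= 150
Area = |150|/2 = 75

75


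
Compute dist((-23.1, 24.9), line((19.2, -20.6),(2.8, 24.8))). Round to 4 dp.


|cross product| = 1174.22
|line direction| = sqrt(2330.12) = 48.2713
Distance = 1174.22/sqrt(2330.12) = 24.3254

24.3254


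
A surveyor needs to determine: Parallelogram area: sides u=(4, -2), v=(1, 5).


|u x v| = |4*5 - (-2)*1|
= |20 - (-2)| = 22

22


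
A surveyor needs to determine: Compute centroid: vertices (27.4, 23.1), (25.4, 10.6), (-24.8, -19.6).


Centroid = ((x_A+x_B+x_C)/3, (y_A+y_B+y_C)/3)
= ((27.4+25.4+(-24.8))/3, (23.1+10.6+(-19.6))/3)
= (9.3333, 4.7)

(9.3333, 4.7)


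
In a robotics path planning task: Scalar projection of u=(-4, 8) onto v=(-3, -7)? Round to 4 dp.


u.v = -44, |v| = sqrt(58) = 7.6158
Scalar projection = u.v / |v| = -44 / sqrt(58) = -5.7775

-5.7775


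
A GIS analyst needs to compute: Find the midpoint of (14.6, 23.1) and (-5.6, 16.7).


M = ((14.6+(-5.6))/2, (23.1+16.7)/2)
= (4.5, 19.9)

(4.5, 19.9)


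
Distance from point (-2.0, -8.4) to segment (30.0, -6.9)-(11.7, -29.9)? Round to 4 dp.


Project P onto AB: t = 0.7178 (clamped to [0,1])
Closest point on segment: (16.8643, -23.4094)
Distance: 24.1069

24.1069


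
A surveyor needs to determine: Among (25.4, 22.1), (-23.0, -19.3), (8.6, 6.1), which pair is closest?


d(P0,P1) = 63.6908, d(P0,P2) = 23.2, d(P1,P2) = 40.5428
Closest: P0 and P2

Closest pair: (25.4, 22.1) and (8.6, 6.1), distance = 23.2


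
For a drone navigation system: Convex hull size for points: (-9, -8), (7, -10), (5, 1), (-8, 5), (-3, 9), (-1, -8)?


Convex hull vertices (CCW): (-9, -8), (7, -10), (5, 1), (-3, 9), (-8, 5)
Count = 5

5


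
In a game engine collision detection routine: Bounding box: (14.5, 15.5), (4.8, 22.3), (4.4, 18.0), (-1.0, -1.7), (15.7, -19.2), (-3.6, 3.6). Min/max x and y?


x range: [-3.6, 15.7]
y range: [-19.2, 22.3]
Bounding box: (-3.6,-19.2) to (15.7,22.3)

(-3.6,-19.2) to (15.7,22.3)


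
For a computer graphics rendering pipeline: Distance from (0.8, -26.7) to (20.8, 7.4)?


dx=20, dy=34.1
d^2 = 20^2 + 34.1^2 = 1562.81
d = sqrt(1562.81) = 39.5324

39.5324


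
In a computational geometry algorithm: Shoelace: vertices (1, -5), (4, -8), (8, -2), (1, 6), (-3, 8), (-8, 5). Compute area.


Shoelace sum: (1*(-8) - 4*(-5)) + (4*(-2) - 8*(-8)) + (8*6 - 1*(-2)) + (1*8 - (-3)*6) + ((-3)*5 - (-8)*8) + ((-8)*(-5) - 1*5)
= 228
Area = |228|/2 = 114

114


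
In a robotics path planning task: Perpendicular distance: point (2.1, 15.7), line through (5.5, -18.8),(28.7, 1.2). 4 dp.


|cross product| = 868.4
|line direction| = sqrt(938.24) = 30.6307
Distance = 868.4/sqrt(938.24) = 28.3506

28.3506


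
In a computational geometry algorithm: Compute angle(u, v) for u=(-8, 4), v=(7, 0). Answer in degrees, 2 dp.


u.v = -56, |u| = sqrt(80) = 8.9443, |v| = sqrt(49) = 7
cos(theta) = u.v/(|u||v|) = -56/sqrt(3920) = -0.894427
theta = acos(-0.894427) = 153.43 degrees

153.43 degrees


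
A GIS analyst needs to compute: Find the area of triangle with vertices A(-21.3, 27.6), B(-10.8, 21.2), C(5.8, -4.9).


Area = |x_A(y_B-y_C) + x_B(y_C-y_A) + x_C(y_A-y_B)|/2
= |(-555.93) + 351 + 37.12|/2
= 167.81/2 = 83.905

83.905


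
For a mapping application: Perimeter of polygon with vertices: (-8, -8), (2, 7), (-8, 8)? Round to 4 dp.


Sides: (-8, -8)->(2, 7): sqrt(325) = 18.027756, (2, 7)->(-8, 8): sqrt(101) = 10.049876, (-8, 8)->(-8, -8): sqrt(256) = 16
Sum = 44.077632
Perimeter = 44.0776

44.0776


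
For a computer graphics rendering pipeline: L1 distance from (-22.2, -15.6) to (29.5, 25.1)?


|(-22.2)-29.5| + |(-15.6)-25.1| = 51.7 + 40.7 = 92.4

92.4


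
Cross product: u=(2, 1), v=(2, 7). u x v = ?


u x v = u_x*v_y - u_y*v_x = 2*7 - 1*2
= 14 - 2 = 12

12


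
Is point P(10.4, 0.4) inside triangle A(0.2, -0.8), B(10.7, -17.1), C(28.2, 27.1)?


Cross products: AB x AP = 178.86, BC x BP = 319.51, CA x CP = 250.98
All same sign? yes

Yes, inside


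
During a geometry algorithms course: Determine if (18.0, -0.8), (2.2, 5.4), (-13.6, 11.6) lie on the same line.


Cross product: (2.2-18)*(11.6-(-0.8)) - (5.4-(-0.8))*((-13.6)-18)
= 0

Yes, collinear


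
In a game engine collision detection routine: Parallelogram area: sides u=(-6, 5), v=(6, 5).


|u x v| = |(-6)*5 - 5*6|
= |(-30) - 30| = 60

60


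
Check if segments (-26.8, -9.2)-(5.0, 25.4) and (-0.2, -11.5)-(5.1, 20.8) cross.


Cross products: d1=871.37, d2=27.61, d3=-993.5, d4=-149.74
d1*d2 < 0 and d3*d4 < 0? no

No, they don't intersect


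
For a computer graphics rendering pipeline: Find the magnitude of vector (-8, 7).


|u| = sqrt((-8)^2 + 7^2) = sqrt(113) = 10.6301

10.6301


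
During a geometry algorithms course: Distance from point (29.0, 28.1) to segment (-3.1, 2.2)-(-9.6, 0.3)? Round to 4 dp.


Project P onto AB: t = 0 (clamped to [0,1])
Closest point on segment: (-3.1, 2.2)
Distance: 41.2458

41.2458


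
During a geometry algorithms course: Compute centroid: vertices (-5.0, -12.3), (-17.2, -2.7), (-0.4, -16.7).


Centroid = ((x_A+x_B+x_C)/3, (y_A+y_B+y_C)/3)
= (((-5)+(-17.2)+(-0.4))/3, ((-12.3)+(-2.7)+(-16.7))/3)
= (-7.5333, -10.5667)

(-7.5333, -10.5667)


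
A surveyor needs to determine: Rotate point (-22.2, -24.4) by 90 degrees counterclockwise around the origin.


90° CCW: (x,y) -> (-y, x)
(-22.2,-24.4) -> (24.4, -22.2)

(24.4, -22.2)


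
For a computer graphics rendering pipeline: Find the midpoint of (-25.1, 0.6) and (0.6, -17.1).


M = (((-25.1)+0.6)/2, (0.6+(-17.1))/2)
= (-12.25, -8.25)

(-12.25, -8.25)


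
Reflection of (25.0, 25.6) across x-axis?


Reflection over x-axis: (x,y) -> (x,-y)
(25, 25.6) -> (25, -25.6)

(25, -25.6)


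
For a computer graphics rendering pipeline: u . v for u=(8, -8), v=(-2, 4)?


u . v = u_x*v_x + u_y*v_y = 8*(-2) + (-8)*4
= (-16) + (-32) = -48

-48


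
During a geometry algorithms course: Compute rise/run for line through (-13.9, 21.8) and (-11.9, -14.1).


slope = (y2-y1)/(x2-x1) = ((-14.1)-21.8)/((-11.9)-(-13.9)) = (-35.9)/2 = -17.95

-17.95


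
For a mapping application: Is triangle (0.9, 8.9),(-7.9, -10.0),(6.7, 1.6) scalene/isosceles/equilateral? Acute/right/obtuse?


Side lengths squared: AB^2=434.65, BC^2=347.72, CA^2=86.93
Sorted: [86.93, 347.72, 434.65]
By sides: Scalene, By angles: Right

Scalene, Right


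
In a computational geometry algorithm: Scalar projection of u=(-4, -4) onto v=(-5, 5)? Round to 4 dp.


u.v = 0, |v| = sqrt(50) = 7.0711
Scalar projection = u.v / |v| = 0 / sqrt(50) = 0

0


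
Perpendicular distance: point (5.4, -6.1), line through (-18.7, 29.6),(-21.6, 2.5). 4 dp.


|cross product| = 756.64
|line direction| = sqrt(742.82) = 27.2547
Distance = 756.64/sqrt(742.82) = 27.7618

27.7618


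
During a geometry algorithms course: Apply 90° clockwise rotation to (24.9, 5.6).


90° CW: (x,y) -> (y, -x)
(24.9,5.6) -> (5.6, -24.9)

(5.6, -24.9)


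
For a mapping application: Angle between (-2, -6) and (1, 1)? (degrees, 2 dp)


u.v = -8, |u| = sqrt(40) = 6.3246, |v| = sqrt(2) = 1.4142
cos(theta) = u.v/(|u||v|) = -8/sqrt(80) = -0.894427
theta = acos(-0.894427) = 153.43 degrees

153.43 degrees


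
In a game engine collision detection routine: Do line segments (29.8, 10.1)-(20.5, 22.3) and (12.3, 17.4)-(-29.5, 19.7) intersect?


Cross products: d1=264.89, d2=-223.68, d3=145.61, d4=634.18
d1*d2 < 0 and d3*d4 < 0? no

No, they don't intersect


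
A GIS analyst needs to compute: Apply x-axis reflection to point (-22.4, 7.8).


Reflection over x-axis: (x,y) -> (x,-y)
(-22.4, 7.8) -> (-22.4, -7.8)

(-22.4, -7.8)


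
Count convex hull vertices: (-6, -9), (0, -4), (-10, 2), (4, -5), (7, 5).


Convex hull vertices (CCW): (-10, 2), (-6, -9), (4, -5), (7, 5)
Count = 4

4


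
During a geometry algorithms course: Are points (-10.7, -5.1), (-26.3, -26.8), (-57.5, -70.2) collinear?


Cross product: ((-26.3)-(-10.7))*((-70.2)-(-5.1)) - ((-26.8)-(-5.1))*((-57.5)-(-10.7))
= 0

Yes, collinear


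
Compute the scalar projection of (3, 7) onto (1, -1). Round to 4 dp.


u.v = -4, |v| = sqrt(2) = 1.4142
Scalar projection = u.v / |v| = -4 / sqrt(2) = -2.8284

-2.8284


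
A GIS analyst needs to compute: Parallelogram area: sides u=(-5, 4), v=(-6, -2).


|u x v| = |(-5)*(-2) - 4*(-6)|
= |10 - (-24)| = 34

34


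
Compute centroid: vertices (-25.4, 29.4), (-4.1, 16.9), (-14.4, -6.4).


Centroid = ((x_A+x_B+x_C)/3, (y_A+y_B+y_C)/3)
= (((-25.4)+(-4.1)+(-14.4))/3, (29.4+16.9+(-6.4))/3)
= (-14.6333, 13.3)

(-14.6333, 13.3)


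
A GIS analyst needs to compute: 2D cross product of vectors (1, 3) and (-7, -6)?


u x v = u_x*v_y - u_y*v_x = 1*(-6) - 3*(-7)
= (-6) - (-21) = 15

15


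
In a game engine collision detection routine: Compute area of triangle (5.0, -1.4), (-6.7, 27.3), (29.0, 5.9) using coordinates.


Area = |x_A(y_B-y_C) + x_B(y_C-y_A) + x_C(y_A-y_B)|/2
= |107 + (-48.91) + (-832.3)|/2
= 774.21/2 = 387.105

387.105


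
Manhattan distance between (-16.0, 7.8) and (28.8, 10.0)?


|(-16)-28.8| + |7.8-10| = 44.8 + 2.2 = 47

47


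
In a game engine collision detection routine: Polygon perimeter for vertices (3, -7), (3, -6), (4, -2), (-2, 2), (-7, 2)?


Sides: (3, -7)->(3, -6): sqrt(1) = 1, (3, -6)->(4, -2): sqrt(17) = 4.123106, (4, -2)->(-2, 2): sqrt(52) = 7.211103, (-2, 2)->(-7, 2): sqrt(25) = 5, (-7, 2)->(3, -7): sqrt(181) = 13.453624
Sum = 30.787833
Perimeter = 30.7878

30.7878


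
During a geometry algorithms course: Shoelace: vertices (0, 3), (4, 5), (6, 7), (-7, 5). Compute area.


Shoelace sum: (0*5 - 4*3) + (4*7 - 6*5) + (6*5 - (-7)*7) + ((-7)*3 - 0*5)
= 44
Area = |44|/2 = 22

22


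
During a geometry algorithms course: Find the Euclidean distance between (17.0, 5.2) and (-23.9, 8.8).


dx=-40.9, dy=3.6
d^2 = (-40.9)^2 + 3.6^2 = 1685.77
d = sqrt(1685.77) = 41.0581

41.0581


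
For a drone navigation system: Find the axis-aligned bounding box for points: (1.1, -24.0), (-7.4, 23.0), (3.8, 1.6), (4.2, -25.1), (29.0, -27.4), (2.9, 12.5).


x range: [-7.4, 29]
y range: [-27.4, 23]
Bounding box: (-7.4,-27.4) to (29,23)

(-7.4,-27.4) to (29,23)


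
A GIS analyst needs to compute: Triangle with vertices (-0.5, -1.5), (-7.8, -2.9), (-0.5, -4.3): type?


Side lengths squared: AB^2=55.25, BC^2=55.25, CA^2=7.84
Sorted: [7.84, 55.25, 55.25]
By sides: Isosceles, By angles: Acute

Isosceles, Acute


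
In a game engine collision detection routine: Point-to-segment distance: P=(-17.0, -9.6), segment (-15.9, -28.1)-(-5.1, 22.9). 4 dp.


Project P onto AB: t = 0.3428 (clamped to [0,1])
Closest point on segment: (-12.1977, -10.617)
Distance: 4.9088

4.9088


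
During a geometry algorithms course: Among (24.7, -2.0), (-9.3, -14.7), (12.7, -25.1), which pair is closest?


d(P0,P1) = 36.2945, d(P0,P2) = 26.0309, d(P1,P2) = 24.3343
Closest: P1 and P2

Closest pair: (-9.3, -14.7) and (12.7, -25.1), distance = 24.3343


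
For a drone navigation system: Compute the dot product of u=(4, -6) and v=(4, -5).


u . v = u_x*v_x + u_y*v_y = 4*4 + (-6)*(-5)
= 16 + 30 = 46

46


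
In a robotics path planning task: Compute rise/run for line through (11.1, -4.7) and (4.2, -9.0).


slope = (y2-y1)/(x2-x1) = ((-9)-(-4.7))/(4.2-11.1) = (-4.3)/(-6.9) = 0.6232

0.6232


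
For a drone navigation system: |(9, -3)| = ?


|u| = sqrt(9^2 + (-3)^2) = sqrt(90) = 9.4868

9.4868


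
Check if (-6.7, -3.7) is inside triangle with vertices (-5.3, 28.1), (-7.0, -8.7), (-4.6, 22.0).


Cross products: AB x AP = 2.54, BC x BP = 2.79, CA x CP = 30.8
All same sign? yes

Yes, inside


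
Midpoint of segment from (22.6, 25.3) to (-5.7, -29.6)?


M = ((22.6+(-5.7))/2, (25.3+(-29.6))/2)
= (8.45, -2.15)

(8.45, -2.15)


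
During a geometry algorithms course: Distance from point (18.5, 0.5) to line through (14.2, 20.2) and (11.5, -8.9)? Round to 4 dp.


|cross product| = 178.32
|line direction| = sqrt(854.1) = 29.225
Distance = 178.32/sqrt(854.1) = 6.1016

6.1016


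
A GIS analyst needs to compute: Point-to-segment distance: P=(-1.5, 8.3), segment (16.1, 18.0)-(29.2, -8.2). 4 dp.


Project P onto AB: t = 0.0275 (clamped to [0,1])
Closest point on segment: (16.46, 17.28)
Distance: 20.0799

20.0799


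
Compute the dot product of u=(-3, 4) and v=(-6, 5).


u . v = u_x*v_x + u_y*v_y = (-3)*(-6) + 4*5
= 18 + 20 = 38

38


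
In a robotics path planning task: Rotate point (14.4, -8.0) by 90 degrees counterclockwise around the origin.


90° CCW: (x,y) -> (-y, x)
(14.4,-8) -> (8, 14.4)

(8, 14.4)


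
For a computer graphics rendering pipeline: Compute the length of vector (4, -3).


|u| = sqrt(4^2 + (-3)^2) = sqrt(25) = 5

5


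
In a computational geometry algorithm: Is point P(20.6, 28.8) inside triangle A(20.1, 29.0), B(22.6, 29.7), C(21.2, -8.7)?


Cross products: AB x AP = -0.85, BC x BP = -75.54, CA x CP = -18.63
All same sign? yes

Yes, inside


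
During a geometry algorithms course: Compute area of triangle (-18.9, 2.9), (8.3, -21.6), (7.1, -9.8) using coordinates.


Area = |x_A(y_B-y_C) + x_B(y_C-y_A) + x_C(y_A-y_B)|/2
= |223.02 + (-105.41) + 173.95|/2
= 291.56/2 = 145.78

145.78


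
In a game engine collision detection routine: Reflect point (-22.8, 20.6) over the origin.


Reflection over origin: (x,y) -> (-x,-y)
(-22.8, 20.6) -> (22.8, -20.6)

(22.8, -20.6)


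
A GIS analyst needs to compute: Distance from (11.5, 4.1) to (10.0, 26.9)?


dx=-1.5, dy=22.8
d^2 = (-1.5)^2 + 22.8^2 = 522.09
d = sqrt(522.09) = 22.8493

22.8493


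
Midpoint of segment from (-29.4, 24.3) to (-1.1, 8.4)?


M = (((-29.4)+(-1.1))/2, (24.3+8.4)/2)
= (-15.25, 16.35)

(-15.25, 16.35)


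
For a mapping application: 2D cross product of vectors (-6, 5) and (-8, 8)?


u x v = u_x*v_y - u_y*v_x = (-6)*8 - 5*(-8)
= (-48) - (-40) = -8

-8


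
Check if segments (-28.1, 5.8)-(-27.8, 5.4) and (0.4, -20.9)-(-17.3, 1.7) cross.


Cross products: d1=171.51, d2=171.81, d3=3.39, d4=3.09
d1*d2 < 0 and d3*d4 < 0? no

No, they don't intersect


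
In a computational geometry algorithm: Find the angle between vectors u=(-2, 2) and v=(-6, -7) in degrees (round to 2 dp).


u.v = -2, |u| = sqrt(8) = 2.8284, |v| = sqrt(85) = 9.2195
cos(theta) = u.v/(|u||v|) = -2/sqrt(680) = -0.076696
theta = acos(-0.076696) = 94.4 degrees

94.4 degrees


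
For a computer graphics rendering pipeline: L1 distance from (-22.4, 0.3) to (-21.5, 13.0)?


|(-22.4)-(-21.5)| + |0.3-13| = 0.9 + 12.7 = 13.6

13.6


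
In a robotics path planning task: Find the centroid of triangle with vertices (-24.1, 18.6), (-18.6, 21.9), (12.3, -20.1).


Centroid = ((x_A+x_B+x_C)/3, (y_A+y_B+y_C)/3)
= (((-24.1)+(-18.6)+12.3)/3, (18.6+21.9+(-20.1))/3)
= (-10.1333, 6.8)

(-10.1333, 6.8)


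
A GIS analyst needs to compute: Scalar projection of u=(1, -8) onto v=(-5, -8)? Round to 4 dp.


u.v = 59, |v| = sqrt(89) = 9.434
Scalar projection = u.v / |v| = 59 / sqrt(89) = 6.254

6.254


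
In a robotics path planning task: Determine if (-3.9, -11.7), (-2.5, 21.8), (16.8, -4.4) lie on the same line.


Cross product: ((-2.5)-(-3.9))*((-4.4)-(-11.7)) - (21.8-(-11.7))*(16.8-(-3.9))
= -683.23

No, not collinear


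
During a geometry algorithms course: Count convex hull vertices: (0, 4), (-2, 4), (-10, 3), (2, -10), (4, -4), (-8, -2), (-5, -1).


Convex hull vertices (CCW): (-10, 3), (-8, -2), (2, -10), (4, -4), (0, 4), (-2, 4)
Count = 6

6


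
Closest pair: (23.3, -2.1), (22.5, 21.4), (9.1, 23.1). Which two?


d(P0,P1) = 23.5136, d(P0,P2) = 28.9254, d(P1,P2) = 13.5074
Closest: P1 and P2

Closest pair: (22.5, 21.4) and (9.1, 23.1), distance = 13.5074


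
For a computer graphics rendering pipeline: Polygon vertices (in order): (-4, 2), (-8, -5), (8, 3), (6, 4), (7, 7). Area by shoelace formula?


Shoelace sum: ((-4)*(-5) - (-8)*2) + ((-8)*3 - 8*(-5)) + (8*4 - 6*3) + (6*7 - 7*4) + (7*2 - (-4)*7)
= 122
Area = |122|/2 = 61

61


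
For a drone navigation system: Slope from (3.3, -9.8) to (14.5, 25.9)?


slope = (y2-y1)/(x2-x1) = (25.9-(-9.8))/(14.5-3.3) = 35.7/11.2 = 3.1875

3.1875


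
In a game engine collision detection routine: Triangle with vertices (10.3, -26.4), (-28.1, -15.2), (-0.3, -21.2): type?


Side lengths squared: AB^2=1600, BC^2=808.84, CA^2=139.4
Sorted: [139.4, 808.84, 1600]
By sides: Scalene, By angles: Obtuse

Scalene, Obtuse


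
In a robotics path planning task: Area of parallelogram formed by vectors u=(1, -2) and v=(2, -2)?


|u x v| = |1*(-2) - (-2)*2|
= |(-2) - (-4)| = 2

2


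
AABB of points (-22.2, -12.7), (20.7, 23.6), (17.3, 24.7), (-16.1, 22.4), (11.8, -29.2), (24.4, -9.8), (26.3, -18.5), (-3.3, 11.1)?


x range: [-22.2, 26.3]
y range: [-29.2, 24.7]
Bounding box: (-22.2,-29.2) to (26.3,24.7)

(-22.2,-29.2) to (26.3,24.7)


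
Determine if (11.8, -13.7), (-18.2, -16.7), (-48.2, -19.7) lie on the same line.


Cross product: ((-18.2)-11.8)*((-19.7)-(-13.7)) - ((-16.7)-(-13.7))*((-48.2)-11.8)
= 0

Yes, collinear


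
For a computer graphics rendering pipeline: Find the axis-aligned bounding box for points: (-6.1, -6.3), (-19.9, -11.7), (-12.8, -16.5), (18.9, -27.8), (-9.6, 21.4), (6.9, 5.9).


x range: [-19.9, 18.9]
y range: [-27.8, 21.4]
Bounding box: (-19.9,-27.8) to (18.9,21.4)

(-19.9,-27.8) to (18.9,21.4)


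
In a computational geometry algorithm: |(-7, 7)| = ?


|u| = sqrt((-7)^2 + 7^2) = sqrt(98) = 9.8995

9.8995


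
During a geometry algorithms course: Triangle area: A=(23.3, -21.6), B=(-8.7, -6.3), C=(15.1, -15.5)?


Area = |x_A(y_B-y_C) + x_B(y_C-y_A) + x_C(y_A-y_B)|/2
= |214.36 + (-53.07) + (-231.03)|/2
= 69.74/2 = 34.87

34.87


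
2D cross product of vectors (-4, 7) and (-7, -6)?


u x v = u_x*v_y - u_y*v_x = (-4)*(-6) - 7*(-7)
= 24 - (-49) = 73

73


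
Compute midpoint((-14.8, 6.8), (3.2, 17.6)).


M = (((-14.8)+3.2)/2, (6.8+17.6)/2)
= (-5.8, 12.2)

(-5.8, 12.2)


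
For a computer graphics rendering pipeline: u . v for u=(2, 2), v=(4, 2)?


u . v = u_x*v_x + u_y*v_y = 2*4 + 2*2
= 8 + 4 = 12

12


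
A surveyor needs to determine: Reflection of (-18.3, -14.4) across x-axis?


Reflection over x-axis: (x,y) -> (x,-y)
(-18.3, -14.4) -> (-18.3, 14.4)

(-18.3, 14.4)


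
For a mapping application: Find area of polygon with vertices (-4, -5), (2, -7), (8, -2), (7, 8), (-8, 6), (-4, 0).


Shoelace sum: ((-4)*(-7) - 2*(-5)) + (2*(-2) - 8*(-7)) + (8*8 - 7*(-2)) + (7*6 - (-8)*8) + ((-8)*0 - (-4)*6) + ((-4)*(-5) - (-4)*0)
= 318
Area = |318|/2 = 159

159


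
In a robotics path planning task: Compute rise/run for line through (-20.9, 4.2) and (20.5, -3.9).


slope = (y2-y1)/(x2-x1) = ((-3.9)-4.2)/(20.5-(-20.9)) = (-8.1)/41.4 = -0.1957

-0.1957


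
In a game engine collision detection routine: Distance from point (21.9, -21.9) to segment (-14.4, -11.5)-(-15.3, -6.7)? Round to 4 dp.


Project P onto AB: t = 0 (clamped to [0,1])
Closest point on segment: (-14.4, -11.5)
Distance: 37.7604

37.7604


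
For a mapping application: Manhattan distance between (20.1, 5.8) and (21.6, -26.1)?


|20.1-21.6| + |5.8-(-26.1)| = 1.5 + 31.9 = 33.4

33.4


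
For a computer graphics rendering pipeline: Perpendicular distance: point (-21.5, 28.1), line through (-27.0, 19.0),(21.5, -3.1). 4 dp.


|cross product| = 562.9
|line direction| = sqrt(2840.66) = 53.2978
Distance = 562.9/sqrt(2840.66) = 10.5614

10.5614


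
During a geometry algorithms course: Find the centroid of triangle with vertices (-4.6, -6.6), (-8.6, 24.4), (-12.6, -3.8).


Centroid = ((x_A+x_B+x_C)/3, (y_A+y_B+y_C)/3)
= (((-4.6)+(-8.6)+(-12.6))/3, ((-6.6)+24.4+(-3.8))/3)
= (-8.6, 4.6667)

(-8.6, 4.6667)


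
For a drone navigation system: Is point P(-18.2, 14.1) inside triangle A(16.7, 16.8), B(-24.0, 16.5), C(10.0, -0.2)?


Cross products: AB x AP = 99.42, BC x BP = 15.26, CA x CP = 575.21
All same sign? yes

Yes, inside


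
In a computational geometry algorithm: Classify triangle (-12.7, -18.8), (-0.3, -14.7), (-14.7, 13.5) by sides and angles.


Side lengths squared: AB^2=170.57, BC^2=1002.6, CA^2=1047.29
Sorted: [170.57, 1002.6, 1047.29]
By sides: Scalene, By angles: Acute

Scalene, Acute


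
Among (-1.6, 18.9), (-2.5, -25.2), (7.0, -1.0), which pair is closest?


d(P0,P1) = 44.1092, d(P0,P2) = 21.6788, d(P1,P2) = 25.9979
Closest: P0 and P2

Closest pair: (-1.6, 18.9) and (7.0, -1.0), distance = 21.6788


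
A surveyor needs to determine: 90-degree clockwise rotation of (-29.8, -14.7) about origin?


90° CW: (x,y) -> (y, -x)
(-29.8,-14.7) -> (-14.7, 29.8)

(-14.7, 29.8)


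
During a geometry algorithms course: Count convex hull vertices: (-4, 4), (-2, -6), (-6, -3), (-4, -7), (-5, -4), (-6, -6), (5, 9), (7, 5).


Convex hull vertices (CCW): (-6, -6), (-4, -7), (-2, -6), (7, 5), (5, 9), (-4, 4), (-6, -3)
Count = 7

7


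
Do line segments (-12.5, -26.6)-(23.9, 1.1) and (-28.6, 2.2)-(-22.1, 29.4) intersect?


Cross products: d1=-625.12, d2=-1435.15, d3=1494.29, d4=2304.32
d1*d2 < 0 and d3*d4 < 0? no

No, they don't intersect


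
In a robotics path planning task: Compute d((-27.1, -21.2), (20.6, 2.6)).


dx=47.7, dy=23.8
d^2 = 47.7^2 + 23.8^2 = 2841.73
d = sqrt(2841.73) = 53.3079

53.3079


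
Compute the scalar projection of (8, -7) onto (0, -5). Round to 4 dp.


u.v = 35, |v| = sqrt(25) = 5
Scalar projection = u.v / |v| = 35 / sqrt(25) = 7

7


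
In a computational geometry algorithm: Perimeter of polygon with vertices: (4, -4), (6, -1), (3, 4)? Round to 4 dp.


Sides: (4, -4)->(6, -1): sqrt(13) = 3.605551, (6, -1)->(3, 4): sqrt(34) = 5.830952, (3, 4)->(4, -4): sqrt(65) = 8.062258
Sum = 17.498761
Perimeter = 17.4988

17.4988


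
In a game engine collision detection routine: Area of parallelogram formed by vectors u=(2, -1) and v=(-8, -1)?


|u x v| = |2*(-1) - (-1)*(-8)|
= |(-2) - 8| = 10

10


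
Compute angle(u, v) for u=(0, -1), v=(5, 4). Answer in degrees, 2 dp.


u.v = -4, |u| = sqrt(1) = 1, |v| = sqrt(41) = 6.4031
cos(theta) = u.v/(|u||v|) = -4/sqrt(41) = -0.624695
theta = acos(-0.624695) = 128.66 degrees

128.66 degrees


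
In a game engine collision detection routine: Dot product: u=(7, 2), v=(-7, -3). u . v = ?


u . v = u_x*v_x + u_y*v_y = 7*(-7) + 2*(-3)
= (-49) + (-6) = -55

-55


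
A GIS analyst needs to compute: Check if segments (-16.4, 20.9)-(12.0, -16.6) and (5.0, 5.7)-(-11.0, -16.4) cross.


Cross products: d1=-716.14, d2=511.5, d3=370.82, d4=-856.82
d1*d2 < 0 and d3*d4 < 0? yes

Yes, they intersect


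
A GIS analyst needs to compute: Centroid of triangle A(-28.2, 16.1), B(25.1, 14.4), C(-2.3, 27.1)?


Centroid = ((x_A+x_B+x_C)/3, (y_A+y_B+y_C)/3)
= (((-28.2)+25.1+(-2.3))/3, (16.1+14.4+27.1)/3)
= (-1.8, 19.2)

(-1.8, 19.2)


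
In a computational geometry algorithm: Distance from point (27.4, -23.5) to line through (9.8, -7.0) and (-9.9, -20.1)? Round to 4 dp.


|cross product| = 555.61
|line direction| = sqrt(559.7) = 23.658
Distance = 555.61/sqrt(559.7) = 23.4851

23.4851


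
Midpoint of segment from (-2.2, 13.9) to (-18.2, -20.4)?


M = (((-2.2)+(-18.2))/2, (13.9+(-20.4))/2)
= (-10.2, -3.25)

(-10.2, -3.25)


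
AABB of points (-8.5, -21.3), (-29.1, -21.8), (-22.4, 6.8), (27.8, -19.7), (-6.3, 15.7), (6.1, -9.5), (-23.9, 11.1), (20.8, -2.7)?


x range: [-29.1, 27.8]
y range: [-21.8, 15.7]
Bounding box: (-29.1,-21.8) to (27.8,15.7)

(-29.1,-21.8) to (27.8,15.7)


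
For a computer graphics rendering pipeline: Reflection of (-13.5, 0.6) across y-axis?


Reflection over y-axis: (x,y) -> (-x,y)
(-13.5, 0.6) -> (13.5, 0.6)

(13.5, 0.6)


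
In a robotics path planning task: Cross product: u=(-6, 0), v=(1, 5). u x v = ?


u x v = u_x*v_y - u_y*v_x = (-6)*5 - 0*1
= (-30) - 0 = -30

-30


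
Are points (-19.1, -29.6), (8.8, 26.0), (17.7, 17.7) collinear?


Cross product: (8.8-(-19.1))*(17.7-(-29.6)) - (26-(-29.6))*(17.7-(-19.1))
= -726.41

No, not collinear


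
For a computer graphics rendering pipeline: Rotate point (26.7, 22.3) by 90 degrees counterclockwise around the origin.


90° CCW: (x,y) -> (-y, x)
(26.7,22.3) -> (-22.3, 26.7)

(-22.3, 26.7)


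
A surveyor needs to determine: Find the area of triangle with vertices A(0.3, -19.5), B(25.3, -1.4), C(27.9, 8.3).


Area = |x_A(y_B-y_C) + x_B(y_C-y_A) + x_C(y_A-y_B)|/2
= |(-2.91) + 703.34 + (-504.99)|/2
= 195.44/2 = 97.72

97.72


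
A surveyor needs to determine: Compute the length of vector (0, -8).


|u| = sqrt(0^2 + (-8)^2) = sqrt(64) = 8

8


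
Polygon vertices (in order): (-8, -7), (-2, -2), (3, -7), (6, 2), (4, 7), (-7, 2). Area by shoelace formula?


Shoelace sum: ((-8)*(-2) - (-2)*(-7)) + ((-2)*(-7) - 3*(-2)) + (3*2 - 6*(-7)) + (6*7 - 4*2) + (4*2 - (-7)*7) + ((-7)*(-7) - (-8)*2)
= 226
Area = |226|/2 = 113

113


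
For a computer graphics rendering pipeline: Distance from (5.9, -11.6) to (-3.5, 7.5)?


dx=-9.4, dy=19.1
d^2 = (-9.4)^2 + 19.1^2 = 453.17
d = sqrt(453.17) = 21.2878

21.2878


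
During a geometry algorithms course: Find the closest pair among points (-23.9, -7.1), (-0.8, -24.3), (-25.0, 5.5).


d(P0,P1) = 28.8002, d(P0,P2) = 12.6479, d(P1,P2) = 38.3885
Closest: P0 and P2

Closest pair: (-23.9, -7.1) and (-25.0, 5.5), distance = 12.6479


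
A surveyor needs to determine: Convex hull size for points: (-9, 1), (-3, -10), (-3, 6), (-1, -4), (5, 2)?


Convex hull vertices (CCW): (-9, 1), (-3, -10), (5, 2), (-3, 6)
Count = 4

4


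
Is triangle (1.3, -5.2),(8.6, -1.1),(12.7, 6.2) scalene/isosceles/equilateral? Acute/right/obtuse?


Side lengths squared: AB^2=70.1, BC^2=70.1, CA^2=259.92
Sorted: [70.1, 70.1, 259.92]
By sides: Isosceles, By angles: Obtuse

Isosceles, Obtuse


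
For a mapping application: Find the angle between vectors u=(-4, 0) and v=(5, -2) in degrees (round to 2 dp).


u.v = -20, |u| = sqrt(16) = 4, |v| = sqrt(29) = 5.3852
cos(theta) = u.v/(|u||v|) = -20/sqrt(464) = -0.928477
theta = acos(-0.928477) = 158.2 degrees

158.2 degrees


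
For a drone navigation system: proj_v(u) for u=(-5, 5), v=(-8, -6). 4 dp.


u.v = 10, |v| = sqrt(100) = 10
Scalar projection = u.v / |v| = 10 / sqrt(100) = 1

1


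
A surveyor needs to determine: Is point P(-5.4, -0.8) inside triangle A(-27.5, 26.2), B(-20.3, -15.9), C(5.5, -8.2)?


Cross products: AB x AP = 736.01, BC x BP = 274.85, CA x CP = 130.76
All same sign? yes

Yes, inside


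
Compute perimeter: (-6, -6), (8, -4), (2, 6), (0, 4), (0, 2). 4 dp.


Sides: (-6, -6)->(8, -4): sqrt(200) = 14.142136, (8, -4)->(2, 6): sqrt(136) = 11.661904, (2, 6)->(0, 4): sqrt(8) = 2.828427, (0, 4)->(0, 2): sqrt(4) = 2, (0, 2)->(-6, -6): sqrt(100) = 10
Sum = 40.632467
Perimeter = 40.6325

40.6325


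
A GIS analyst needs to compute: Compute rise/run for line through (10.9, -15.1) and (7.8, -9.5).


slope = (y2-y1)/(x2-x1) = ((-9.5)-(-15.1))/(7.8-10.9) = 5.6/(-3.1) = -1.8065

-1.8065


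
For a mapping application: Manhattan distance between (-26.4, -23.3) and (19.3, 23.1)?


|(-26.4)-19.3| + |(-23.3)-23.1| = 45.7 + 46.4 = 92.1

92.1


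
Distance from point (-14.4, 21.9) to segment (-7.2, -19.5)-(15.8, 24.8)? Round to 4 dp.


Project P onto AB: t = 0.6696 (clamped to [0,1])
Closest point on segment: (8.2019, 10.1654)
Distance: 25.4666

25.4666


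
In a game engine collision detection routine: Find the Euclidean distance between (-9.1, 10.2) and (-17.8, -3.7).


dx=-8.7, dy=-13.9
d^2 = (-8.7)^2 + (-13.9)^2 = 268.9
d = sqrt(268.9) = 16.3982

16.3982


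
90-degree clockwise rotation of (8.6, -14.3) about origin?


90° CW: (x,y) -> (y, -x)
(8.6,-14.3) -> (-14.3, -8.6)

(-14.3, -8.6)


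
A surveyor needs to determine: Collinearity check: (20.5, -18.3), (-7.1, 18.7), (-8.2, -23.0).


Cross product: ((-7.1)-20.5)*((-23)-(-18.3)) - (18.7-(-18.3))*((-8.2)-20.5)
= 1191.62

No, not collinear


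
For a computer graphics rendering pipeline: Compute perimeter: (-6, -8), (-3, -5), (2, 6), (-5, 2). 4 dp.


Sides: (-6, -8)->(-3, -5): sqrt(18) = 4.242641, (-3, -5)->(2, 6): sqrt(146) = 12.083046, (2, 6)->(-5, 2): sqrt(65) = 8.062258, (-5, 2)->(-6, -8): sqrt(101) = 10.049876
Sum = 34.437821
Perimeter = 34.4378

34.4378


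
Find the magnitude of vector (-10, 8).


|u| = sqrt((-10)^2 + 8^2) = sqrt(164) = 12.8062

12.8062


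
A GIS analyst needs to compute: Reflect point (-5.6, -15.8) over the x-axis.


Reflection over x-axis: (x,y) -> (x,-y)
(-5.6, -15.8) -> (-5.6, 15.8)

(-5.6, 15.8)


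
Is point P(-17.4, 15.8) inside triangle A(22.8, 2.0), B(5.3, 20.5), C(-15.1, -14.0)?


Cross products: AB x AP = 502.2, BC x BP = -687.27, CA x CP = 1166.22
All same sign? no

No, outside


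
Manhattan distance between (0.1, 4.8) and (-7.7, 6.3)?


|0.1-(-7.7)| + |4.8-6.3| = 7.8 + 1.5 = 9.3

9.3


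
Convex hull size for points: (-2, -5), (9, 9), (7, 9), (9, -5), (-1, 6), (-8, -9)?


Convex hull vertices (CCW): (-8, -9), (9, -5), (9, 9), (7, 9), (-1, 6)
Count = 5

5


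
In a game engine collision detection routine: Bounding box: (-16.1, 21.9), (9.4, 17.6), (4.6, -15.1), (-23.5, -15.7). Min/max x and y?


x range: [-23.5, 9.4]
y range: [-15.7, 21.9]
Bounding box: (-23.5,-15.7) to (9.4,21.9)

(-23.5,-15.7) to (9.4,21.9)


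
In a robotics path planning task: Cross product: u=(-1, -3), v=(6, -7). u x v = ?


u x v = u_x*v_y - u_y*v_x = (-1)*(-7) - (-3)*6
= 7 - (-18) = 25

25


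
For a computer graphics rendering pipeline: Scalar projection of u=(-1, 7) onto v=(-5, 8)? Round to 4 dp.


u.v = 61, |v| = sqrt(89) = 9.434
Scalar projection = u.v / |v| = 61 / sqrt(89) = 6.466

6.466


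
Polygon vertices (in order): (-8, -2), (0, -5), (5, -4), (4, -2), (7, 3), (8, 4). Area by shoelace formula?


Shoelace sum: ((-8)*(-5) - 0*(-2)) + (0*(-4) - 5*(-5)) + (5*(-2) - 4*(-4)) + (4*3 - 7*(-2)) + (7*4 - 8*3) + (8*(-2) - (-8)*4)
= 117
Area = |117|/2 = 58.5

58.5


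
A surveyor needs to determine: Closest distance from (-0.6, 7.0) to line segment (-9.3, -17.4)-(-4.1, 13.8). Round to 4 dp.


Project P onto AB: t = 0.8061 (clamped to [0,1])
Closest point on segment: (-5.1081, 7.7514)
Distance: 4.5703

4.5703


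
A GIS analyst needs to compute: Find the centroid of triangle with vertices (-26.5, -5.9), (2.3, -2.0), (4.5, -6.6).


Centroid = ((x_A+x_B+x_C)/3, (y_A+y_B+y_C)/3)
= (((-26.5)+2.3+4.5)/3, ((-5.9)+(-2)+(-6.6))/3)
= (-6.5667, -4.8333)

(-6.5667, -4.8333)


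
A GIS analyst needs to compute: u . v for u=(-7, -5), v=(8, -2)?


u . v = u_x*v_x + u_y*v_y = (-7)*8 + (-5)*(-2)
= (-56) + 10 = -46

-46


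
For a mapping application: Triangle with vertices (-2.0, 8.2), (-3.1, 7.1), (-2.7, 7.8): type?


Side lengths squared: AB^2=2.42, BC^2=0.65, CA^2=0.65
Sorted: [0.65, 0.65, 2.42]
By sides: Isosceles, By angles: Obtuse

Isosceles, Obtuse


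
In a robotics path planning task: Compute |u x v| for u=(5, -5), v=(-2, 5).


|u x v| = |5*5 - (-5)*(-2)|
= |25 - 10| = 15

15


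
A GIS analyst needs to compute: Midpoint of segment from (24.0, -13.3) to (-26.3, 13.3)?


M = ((24+(-26.3))/2, ((-13.3)+13.3)/2)
= (-1.15, 0)

(-1.15, 0)


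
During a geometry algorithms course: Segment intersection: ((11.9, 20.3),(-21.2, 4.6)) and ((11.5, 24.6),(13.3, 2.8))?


Cross products: d1=0.98, d2=-748.86, d3=-148.61, d4=601.23
d1*d2 < 0 and d3*d4 < 0? yes

Yes, they intersect


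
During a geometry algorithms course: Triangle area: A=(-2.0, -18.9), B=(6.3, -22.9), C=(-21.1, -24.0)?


Area = |x_A(y_B-y_C) + x_B(y_C-y_A) + x_C(y_A-y_B)|/2
= |(-2.2) + (-32.13) + (-84.4)|/2
= 118.73/2 = 59.365

59.365


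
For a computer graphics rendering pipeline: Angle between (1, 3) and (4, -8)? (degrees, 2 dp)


u.v = -20, |u| = sqrt(10) = 3.1623, |v| = sqrt(80) = 8.9443
cos(theta) = u.v/(|u||v|) = -20/sqrt(800) = -0.707107
theta = acos(-0.707107) = 135 degrees

135 degrees


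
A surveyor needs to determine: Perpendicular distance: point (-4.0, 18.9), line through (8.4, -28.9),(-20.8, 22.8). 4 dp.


|cross product| = 754.68
|line direction| = sqrt(3525.53) = 59.3762
Distance = 754.68/sqrt(3525.53) = 12.7101

12.7101


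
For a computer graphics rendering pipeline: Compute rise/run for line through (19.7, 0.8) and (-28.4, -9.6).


slope = (y2-y1)/(x2-x1) = ((-9.6)-0.8)/((-28.4)-19.7) = (-10.4)/(-48.1) = 0.2162

0.2162


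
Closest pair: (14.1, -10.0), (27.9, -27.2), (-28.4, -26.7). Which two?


d(P0,P1) = 22.0518, d(P0,P2) = 45.6633, d(P1,P2) = 56.3022
Closest: P0 and P1

Closest pair: (14.1, -10.0) and (27.9, -27.2), distance = 22.0518


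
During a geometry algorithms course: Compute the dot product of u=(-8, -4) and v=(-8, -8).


u . v = u_x*v_x + u_y*v_y = (-8)*(-8) + (-4)*(-8)
= 64 + 32 = 96

96


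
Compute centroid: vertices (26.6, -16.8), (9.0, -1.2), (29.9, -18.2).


Centroid = ((x_A+x_B+x_C)/3, (y_A+y_B+y_C)/3)
= ((26.6+9+29.9)/3, ((-16.8)+(-1.2)+(-18.2))/3)
= (21.8333, -12.0667)

(21.8333, -12.0667)


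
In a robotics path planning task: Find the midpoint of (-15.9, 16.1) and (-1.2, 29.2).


M = (((-15.9)+(-1.2))/2, (16.1+29.2)/2)
= (-8.55, 22.65)

(-8.55, 22.65)


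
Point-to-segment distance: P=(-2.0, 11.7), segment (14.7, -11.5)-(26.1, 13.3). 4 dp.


Project P onto AB: t = 0.5168 (clamped to [0,1])
Closest point on segment: (20.591, 1.3154)
Distance: 24.8634

24.8634


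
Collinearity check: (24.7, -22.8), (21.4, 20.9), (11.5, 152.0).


Cross product: (21.4-24.7)*(152-(-22.8)) - (20.9-(-22.8))*(11.5-24.7)
= 0

Yes, collinear


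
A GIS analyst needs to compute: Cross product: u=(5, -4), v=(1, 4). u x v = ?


u x v = u_x*v_y - u_y*v_x = 5*4 - (-4)*1
= 20 - (-4) = 24

24


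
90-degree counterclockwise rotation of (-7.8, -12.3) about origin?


90° CCW: (x,y) -> (-y, x)
(-7.8,-12.3) -> (12.3, -7.8)

(12.3, -7.8)


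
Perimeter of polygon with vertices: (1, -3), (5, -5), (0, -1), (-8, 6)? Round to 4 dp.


Sides: (1, -3)->(5, -5): sqrt(20) = 4.472136, (5, -5)->(0, -1): sqrt(41) = 6.403124, (0, -1)->(-8, 6): sqrt(113) = 10.630146, (-8, 6)->(1, -3): sqrt(162) = 12.727922
Sum = 34.233328
Perimeter = 34.2333

34.2333


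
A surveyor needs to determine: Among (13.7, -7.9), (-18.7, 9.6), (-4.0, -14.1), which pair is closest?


d(P0,P1) = 36.824, d(P0,P2) = 18.7545, d(P1,P2) = 27.8887
Closest: P0 and P2

Closest pair: (13.7, -7.9) and (-4.0, -14.1), distance = 18.7545


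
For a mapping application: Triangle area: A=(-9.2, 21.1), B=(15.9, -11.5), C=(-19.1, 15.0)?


Area = |x_A(y_B-y_C) + x_B(y_C-y_A) + x_C(y_A-y_B)|/2
= |243.8 + (-96.99) + (-622.66)|/2
= 475.85/2 = 237.925

237.925


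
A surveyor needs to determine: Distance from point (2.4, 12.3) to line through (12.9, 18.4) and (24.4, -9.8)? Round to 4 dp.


|cross product| = 366.25
|line direction| = sqrt(927.49) = 30.4547
Distance = 366.25/sqrt(927.49) = 12.0261

12.0261


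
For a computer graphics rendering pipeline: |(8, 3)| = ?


|u| = sqrt(8^2 + 3^2) = sqrt(73) = 8.544

8.544


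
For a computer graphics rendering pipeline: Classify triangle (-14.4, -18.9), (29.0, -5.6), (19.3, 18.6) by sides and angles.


Side lengths squared: AB^2=2060.45, BC^2=679.73, CA^2=2541.94
Sorted: [679.73, 2060.45, 2541.94]
By sides: Scalene, By angles: Acute

Scalene, Acute
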